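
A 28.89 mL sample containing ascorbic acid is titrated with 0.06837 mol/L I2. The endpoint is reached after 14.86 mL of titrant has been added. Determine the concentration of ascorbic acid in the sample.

n(I2) = 0.06837 x 0.01486 = 0.001016 mol.
From the balanced equation, 1 mol I2 reacts with 1 mol ascorbic acid, so n(ascorbic acid) = 0.001016 x 1/1 = 0.001016 mol.
[ascorbic acid] = 0.001016 / 0.02889 L = 0.0352 M.

0.0352 M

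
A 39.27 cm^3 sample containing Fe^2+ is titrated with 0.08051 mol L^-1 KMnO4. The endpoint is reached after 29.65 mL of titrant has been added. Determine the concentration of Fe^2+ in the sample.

0.304 M

n(KMnO4) = 0.08051 x 0.02965 = 0.002387 mol.
From the balanced equation, 1 mol KMnO4 reacts with 5 mol Fe^2+, so n(Fe^2+) = 0.002387 x 5/1 = 0.01194 mol.
[Fe^2+] = 0.01194 / 0.03927 L = 0.304 M.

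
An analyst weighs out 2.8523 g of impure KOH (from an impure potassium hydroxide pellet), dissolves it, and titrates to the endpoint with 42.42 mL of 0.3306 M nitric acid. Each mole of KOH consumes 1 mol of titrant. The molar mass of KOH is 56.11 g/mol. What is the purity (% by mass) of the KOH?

n(HNO3) = 0.3306 x 0.04242 = 0.01402 mol.
n(KOH) = 0.01402 / 1 = 0.01402 mol.
mass of KOH = 0.01402 x 56.11 = 0.7869 g.
% purity = 0.7869 / 2.8523 x 100 = 27.6%.

27.6%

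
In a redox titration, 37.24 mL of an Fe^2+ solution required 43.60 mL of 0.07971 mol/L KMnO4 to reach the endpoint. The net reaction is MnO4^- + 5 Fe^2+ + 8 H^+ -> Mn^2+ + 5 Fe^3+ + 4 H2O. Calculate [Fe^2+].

n(KMnO4) = 0.07971 x 0.04360 = 0.003475 mol.
From the balanced equation, 1 mol KMnO4 reacts with 5 mol Fe^2+, so n(Fe^2+) = 0.003475 x 5/1 = 0.01738 mol.
[Fe^2+] = 0.01738 / 0.03724 L = 0.467 M.

0.467 M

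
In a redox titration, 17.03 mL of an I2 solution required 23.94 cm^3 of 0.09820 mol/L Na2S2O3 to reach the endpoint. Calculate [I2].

0.0690 M

n(Na2S2O3) = 0.09820 x 0.02394 = 0.002351 mol.
From the balanced equation, 2 mol Na2S2O3 reacts with 1 mol I2, so n(I2) = 0.002351 x 1/2 = 0.001175 mol.
[I2] = 0.001175 / 0.01703 L = 0.0690 M.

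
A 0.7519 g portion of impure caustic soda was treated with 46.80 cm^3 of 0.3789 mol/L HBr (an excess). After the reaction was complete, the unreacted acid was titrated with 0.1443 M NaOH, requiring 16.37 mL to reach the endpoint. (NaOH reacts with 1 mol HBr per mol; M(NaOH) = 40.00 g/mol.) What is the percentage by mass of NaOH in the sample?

81.8%

Total n(HBr) added = 0.3789 x 0.04680 = 0.01773 mol.
n(NaOH) used = 0.1443 x 0.01637 = 0.002362 mol, which equals the excess n(HBr).
So n(HBr) consumed by the sample = 0.01773 - 0.002362 = 0.01537 mol.
n(NaOH) = 0.01537 / 1 = 0.01537 mol.
mass NaOH = 0.01537 x 40.00 = 0.6148 g, so %NaOH = 0.6148/0.7519 x 100 = 81.8%.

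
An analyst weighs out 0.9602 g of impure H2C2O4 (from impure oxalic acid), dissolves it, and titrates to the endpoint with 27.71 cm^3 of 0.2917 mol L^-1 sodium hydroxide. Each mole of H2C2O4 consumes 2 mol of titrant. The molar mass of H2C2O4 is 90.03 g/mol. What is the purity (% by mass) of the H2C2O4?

n(NaOH) = 0.2917 x 0.02771 = 0.008083 mol.
n(H2C2O4) = 0.008083 / 2 = 0.004042 mol.
mass of H2C2O4 = 0.004042 x 90.03 = 0.3639 g.
% purity = 0.3639 / 0.9602 x 100 = 37.9%.

37.9%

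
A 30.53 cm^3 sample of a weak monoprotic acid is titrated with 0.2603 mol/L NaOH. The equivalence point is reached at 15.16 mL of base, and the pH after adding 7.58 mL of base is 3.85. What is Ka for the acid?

7.58 mL is half of the equivalence volume, so this is the half-equivalence point where [HA] = [A^-].
At half-equivalence pH = pKa, so pKa = 3.85.
Ka = 10^(-3.85) = 1.4 x 10^-4.

1.4 x 10^-4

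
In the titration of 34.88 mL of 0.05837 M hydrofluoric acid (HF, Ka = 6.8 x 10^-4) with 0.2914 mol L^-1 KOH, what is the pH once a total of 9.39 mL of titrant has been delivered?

12.20

n(acid) = 0.05837 x 0.03488 = 0.002036 mol; n(KOH) added = 0.2914 x 0.009390 = 0.002736 mol.
Base is in excess by 0.002736 - 0.002036 = 0.0007003 mol in a total volume of 0.04427 L.
[OH^-] = 0.0007003/0.04427 = 0.01582 M, so pOH = 1.80 and pH = 14.00 - 1.80 = 12.20.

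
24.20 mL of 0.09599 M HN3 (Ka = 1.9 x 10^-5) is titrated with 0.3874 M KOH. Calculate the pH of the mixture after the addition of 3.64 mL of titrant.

4.91

Initial n(HN3) = 0.09599 x 0.02420 = 0.002323 mol.
n(KOH) added = 0.3874 x 0.003640 = 0.001410 mol, converting that many moles of HN3 to N3-.
Remaining n(HN3) = 0.0009128 mol; n(N3-) = 0.001410 mol.
By Henderson-Hasselbalch, pH = pKa + log([A^-]/[HA]) = 4.72 + log(0.001410/0.0009128) = 4.72 + (+0.19) = 4.91.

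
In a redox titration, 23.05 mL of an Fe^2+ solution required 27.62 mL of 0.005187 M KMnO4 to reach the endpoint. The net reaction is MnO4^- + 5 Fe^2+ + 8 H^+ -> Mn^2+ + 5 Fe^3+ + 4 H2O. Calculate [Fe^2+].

n(KMnO4) = 0.005187 x 0.02762 = 0.0001433 mol.
From the balanced equation, 1 mol KMnO4 reacts with 5 mol Fe^2+, so n(Fe^2+) = 0.0001433 x 5/1 = 0.0007163 mol.
[Fe^2+] = 0.0007163 / 0.02305 L = 0.0311 M.

0.0311 M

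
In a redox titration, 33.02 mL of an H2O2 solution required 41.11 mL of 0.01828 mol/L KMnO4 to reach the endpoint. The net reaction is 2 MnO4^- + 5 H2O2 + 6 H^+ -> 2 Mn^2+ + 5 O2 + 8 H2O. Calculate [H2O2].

0.0569 M

n(KMnO4) = 0.01828 x 0.04111 = 0.0007515 mol.
From the balanced equation, 2 mol KMnO4 reacts with 5 mol H2O2, so n(H2O2) = 0.0007515 x 5/2 = 0.001879 mol.
[H2O2] = 0.001879 / 0.03302 L = 0.0569 M.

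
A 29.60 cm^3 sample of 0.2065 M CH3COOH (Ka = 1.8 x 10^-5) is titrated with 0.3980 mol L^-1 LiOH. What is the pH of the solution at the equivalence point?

8.94

n(CH3COOH) = 0.2065 x 0.02960 = 0.006112 mol; V(LiOH) at equivalence = 0.006112/0.3980 = 0.01536 L.
At equivalence all the acid is converted to CH3COO-; total volume = 0.02960 + 0.01536 = 0.04496 L, so [CH3COO-] = 0.006112/0.04496 = 0.1360 M.
Kb = Kw/Ka = 1.0e-14 / 1.8 x 10^-5 = 5.56e-10.
[OH^-] = sqrt(Kb x [CH3COO-]) = sqrt(5.56e-10 x 0.1360) = 8.69e-6 M.
pOH = 5.06, so pH = 14.00 - 5.06 = 8.94.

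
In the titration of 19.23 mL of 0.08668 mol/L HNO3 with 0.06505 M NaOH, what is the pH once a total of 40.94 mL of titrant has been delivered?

12.22

n(acid) = 0.08668 x 0.01923 = 0.001667 mol; n(NaOH) added = 0.06505 x 0.04094 = 0.002663 mol.
Base is in excess by 0.002663 - 0.001667 = 0.0009963 mol in a total volume of 0.06017 L.
[OH^-] = 0.0009963/0.06017 = 0.01656 M, so pOH = 1.78 and pH = 14.00 - 1.78 = 12.22.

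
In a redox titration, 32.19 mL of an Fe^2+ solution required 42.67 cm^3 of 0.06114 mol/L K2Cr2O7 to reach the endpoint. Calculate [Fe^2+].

0.486 M

n(K2Cr2O7) = 0.06114 x 0.04267 = 0.002609 mol.
From the balanced equation, 1 mol K2Cr2O7 reacts with 6 mol Fe^2+, so n(Fe^2+) = 0.002609 x 6/1 = 0.01565 mol.
[Fe^2+] = 0.01565 / 0.03219 L = 0.486 M.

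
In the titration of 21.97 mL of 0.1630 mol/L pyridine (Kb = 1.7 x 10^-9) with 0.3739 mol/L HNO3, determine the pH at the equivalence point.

3.09

n(C5H5N) = 0.1630 x 0.02197 = 0.003581 mol; V(HNO3) at equivalence = 0.003581/0.3739 = 0.009578 L.
At equivalence the base is fully converted to C5H5NH+; total volume = 0.03155 L, so [C5H5NH+] = 0.003581/0.03155 = 0.1135 M.
Ka(C5H5NH+) = Kw/Kb = 1.0e-14 / 1.7 x 10^-9 = 5.88e-6.
[H^+] = sqrt(Ka x [C5H5NH+]) = sqrt(5.88e-6 x 0.1135) = 0.000817 M.
pH = -log(0.000817) = 3.09.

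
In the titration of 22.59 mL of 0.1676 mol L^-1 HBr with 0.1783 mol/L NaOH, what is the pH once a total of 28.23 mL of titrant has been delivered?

n(acid) = 0.1676 x 0.02259 = 0.003786 mol; n(NaOH) added = 0.1783 x 0.02823 = 0.005033 mol.
Base is in excess by 0.005033 - 0.003786 = 0.001247 mol in a total volume of 0.05082 L.
[OH^-] = 0.001247/0.05082 = 0.02454 M, so pOH = 1.61 and pH = 14.00 - 1.61 = 12.39.

12.39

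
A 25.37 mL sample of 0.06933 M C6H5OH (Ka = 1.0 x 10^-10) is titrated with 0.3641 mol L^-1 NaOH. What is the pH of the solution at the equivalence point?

11.38

n(C6H5OH) = 0.06933 x 0.02537 = 0.001759 mol; V(NaOH) at equivalence = 0.001759/0.3641 = 0.004831 L.
At equivalence all the acid is converted to C6H5O-; total volume = 0.02537 + 0.004831 = 0.03020 L, so [C6H5O-] = 0.001759/0.03020 = 0.05824 M.
Kb = Kw/Ka = 1.0e-14 / 1.0 x 10^-10 = 0.000100.
[OH^-] = sqrt(Kb x [C6H5O-]) = sqrt(0.000100 x 0.05824) = 0.00241 M.
pOH = 2.62, so pH = 14.00 - 2.62 = 11.38.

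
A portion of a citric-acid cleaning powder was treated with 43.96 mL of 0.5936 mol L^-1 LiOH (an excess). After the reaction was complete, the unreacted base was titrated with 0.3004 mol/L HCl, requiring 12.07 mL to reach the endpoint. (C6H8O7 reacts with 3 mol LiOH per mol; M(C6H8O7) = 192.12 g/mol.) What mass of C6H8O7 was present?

Total n(LiOH) added = 0.5936 x 0.04396 = 0.02609 mol.
n(HCl) used = 0.3004 x 0.01207 = 0.003626 mol, which equals the excess n(LiOH).
So n(LiOH) consumed by the sample = 0.02609 - 0.003626 = 0.02247 mol.
n(C6H8O7) = 0.02247 / 3 = 0.007490 mol.
mass = 0.007490 mol x 192.12 g/mol = 1.44 g.

1.44 g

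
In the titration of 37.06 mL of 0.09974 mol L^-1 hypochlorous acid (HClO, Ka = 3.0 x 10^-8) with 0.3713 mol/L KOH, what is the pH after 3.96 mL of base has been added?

7.34

Initial n(HClO) = 0.09974 x 0.03706 = 0.003696 mol.
n(KOH) added = 0.3713 x 0.003960 = 0.001470 mol, converting that many moles of HClO to ClO-.
Remaining n(HClO) = 0.002226 mol; n(ClO-) = 0.001470 mol.
By Henderson-Hasselbalch, pH = pKa + log([A^-]/[HA]) = 7.52 + log(0.001470/0.002226) = 7.52 + (-0.18) = 7.34.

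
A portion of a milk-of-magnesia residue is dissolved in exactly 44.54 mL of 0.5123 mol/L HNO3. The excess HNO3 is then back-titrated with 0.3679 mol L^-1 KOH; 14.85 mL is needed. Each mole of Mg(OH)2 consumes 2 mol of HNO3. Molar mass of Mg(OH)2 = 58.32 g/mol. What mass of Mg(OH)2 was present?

Total n(HNO3) added = 0.5123 x 0.04454 = 0.02282 mol.
n(KOH) used = 0.3679 x 0.01485 = 0.005463 mol, which equals the excess n(HNO3).
So n(HNO3) consumed by the sample = 0.02282 - 0.005463 = 0.01735 mol.
n(Mg(OH)2) = 0.01735 / 2 = 0.008677 mol.
mass = 0.008677 mol x 58.32 g/mol = 0.506 g.

0.506 g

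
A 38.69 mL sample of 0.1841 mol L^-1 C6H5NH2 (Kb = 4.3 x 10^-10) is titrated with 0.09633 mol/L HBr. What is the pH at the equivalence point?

n(C6H5NH2) = 0.1841 x 0.03869 = 0.007123 mol; V(HBr) at equivalence = 0.007123/0.09633 = 0.07394 L.
At equivalence the base is fully converted to C6H5NH3+; total volume = 0.1126 L, so [C6H5NH3+] = 0.007123/0.1126 = 0.06324 M.
Ka(C6H5NH3+) = Kw/Kb = 1.0e-14 / 4.3 x 10^-10 = 2.33e-5.
[H^+] = sqrt(Ka x [C6H5NH3+]) = sqrt(2.33e-5 x 0.06324) = 0.00121 M.
pH = -log(0.00121) = 2.92.

2.92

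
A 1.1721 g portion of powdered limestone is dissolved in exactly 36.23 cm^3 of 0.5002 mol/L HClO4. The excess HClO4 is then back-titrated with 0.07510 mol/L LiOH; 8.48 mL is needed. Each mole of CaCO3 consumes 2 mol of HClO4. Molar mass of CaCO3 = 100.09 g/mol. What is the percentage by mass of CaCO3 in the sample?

Total n(HClO4) added = 0.5002 x 0.03623 = 0.01812 mol.
n(LiOH) used = 0.07510 x 0.008480 = 0.0006368 mol, which equals the excess n(HClO4).
So n(HClO4) consumed by the sample = 0.01812 - 0.0006368 = 0.01749 mol.
n(CaCO3) = 0.01749 / 2 = 0.008743 mol.
mass CaCO3 = 0.008743 x 100.09 = 0.8751 g, so %CaCO3 = 0.8751/1.1721 x 100 = 74.7%.

74.7%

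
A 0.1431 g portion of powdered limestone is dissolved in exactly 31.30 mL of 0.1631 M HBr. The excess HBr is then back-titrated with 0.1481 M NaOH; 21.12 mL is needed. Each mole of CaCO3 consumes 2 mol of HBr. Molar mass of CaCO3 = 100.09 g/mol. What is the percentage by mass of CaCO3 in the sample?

69.1%

Total n(HBr) added = 0.1631 x 0.03130 = 0.005105 mol.
n(NaOH) used = 0.1481 x 0.02112 = 0.003128 mol, which equals the excess n(HBr).
So n(HBr) consumed by the sample = 0.005105 - 0.003128 = 0.001977 mol.
n(CaCO3) = 0.001977 / 2 = 0.0009886 mol.
mass CaCO3 = 0.0009886 x 100.09 = 0.09895 g, so %CaCO3 = 0.09895/0.1431 x 100 = 69.1%.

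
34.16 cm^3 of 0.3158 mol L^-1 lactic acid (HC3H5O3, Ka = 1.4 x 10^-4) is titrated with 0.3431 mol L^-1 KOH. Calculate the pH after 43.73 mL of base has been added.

n(acid) = 0.3158 x 0.03416 = 0.01079 mol; n(KOH) added = 0.3431 x 0.04373 = 0.01500 mol.
Base is in excess by 0.01500 - 0.01079 = 0.004216 mol in a total volume of 0.07789 L.
[OH^-] = 0.004216/0.07789 = 0.05413 M, so pOH = 1.27 and pH = 14.00 - 1.27 = 12.73.

12.73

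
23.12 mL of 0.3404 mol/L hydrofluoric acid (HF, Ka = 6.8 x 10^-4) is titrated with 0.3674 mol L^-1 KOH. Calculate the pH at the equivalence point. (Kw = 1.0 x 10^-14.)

n(HF) = 0.3404 x 0.02312 = 0.007870 mol; V(KOH) at equivalence = 0.007870/0.3674 = 0.02142 L.
At equivalence all the acid is converted to F-; total volume = 0.02312 + 0.02142 = 0.04454 L, so [F-] = 0.007870/0.04454 = 0.1767 M.
Kb = Kw/Ka = 1.0e-14 / 6.8 x 10^-4 = 1.47e-11.
[OH^-] = sqrt(Kb x [F-]) = sqrt(1.47e-11 x 0.1767) = 1.61e-6 M.
pOH = 5.79, so pH = 14.00 - 5.79 = 8.21.

8.21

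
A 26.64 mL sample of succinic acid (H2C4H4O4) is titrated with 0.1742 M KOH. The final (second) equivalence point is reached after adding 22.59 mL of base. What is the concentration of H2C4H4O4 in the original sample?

0.0739 M

n(KOH) = 0.1742 x 0.02259 = 0.003935 mol.
At the final (second) equivalence point, 2 mol OH^- react per mol H2C4H4O4, so n(H2C4H4O4) = 0.003935 / 2 = 0.001968 mol.
[H2C4H4O4] = 0.001968 / 0.02664 L = 0.0739 M.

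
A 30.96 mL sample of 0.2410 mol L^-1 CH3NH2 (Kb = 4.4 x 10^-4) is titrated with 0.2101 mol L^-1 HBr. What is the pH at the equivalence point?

n(CH3NH2) = 0.2410 x 0.03096 = 0.007461 mol; V(HBr) at equivalence = 0.007461/0.2101 = 0.03551 L.
At equivalence the base is fully converted to CH3NH3+; total volume = 0.06647 L, so [CH3NH3+] = 0.007461/0.06647 = 0.1122 M.
Ka(CH3NH3+) = Kw/Kb = 1.0e-14 / 4.4 x 10^-4 = 2.27e-11.
[H^+] = sqrt(Ka x [CH3NH3+]) = sqrt(2.27e-11 x 0.1122) = 1.60e-6 M.
pH = -log(1.60e-6) = 5.80.

5.80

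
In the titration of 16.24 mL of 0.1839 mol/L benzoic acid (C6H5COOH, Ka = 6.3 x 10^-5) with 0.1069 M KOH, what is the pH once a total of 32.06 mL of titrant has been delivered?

n(acid) = 0.1839 x 0.01624 = 0.002987 mol; n(KOH) added = 0.1069 x 0.03206 = 0.003427 mol.
Base is in excess by 0.003427 - 0.002987 = 0.0004407 mol in a total volume of 0.04830 L.
[OH^-] = 0.0004407/0.04830 = 0.009124 M, so pOH = 2.04 and pH = 14.00 - 2.04 = 11.96.

11.96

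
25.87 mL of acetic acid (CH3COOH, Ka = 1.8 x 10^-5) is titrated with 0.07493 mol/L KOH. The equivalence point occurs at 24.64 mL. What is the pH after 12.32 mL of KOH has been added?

12.32 mL is exactly half the equivalence volume (24.64/2), i.e. the half-equivalence point.
There, n(HA) = n(A^-), so pH = pKa = -log(1.8 x 10^-5) = 4.74.

4.74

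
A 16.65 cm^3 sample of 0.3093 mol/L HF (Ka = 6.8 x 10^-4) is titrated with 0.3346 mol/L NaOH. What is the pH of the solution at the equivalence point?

8.19

n(HF) = 0.3093 x 0.01665 = 0.005150 mol; V(NaOH) at equivalence = 0.005150/0.3346 = 0.01539 L.
At equivalence all the acid is converted to F-; total volume = 0.01665 + 0.01539 = 0.03204 L, so [F-] = 0.005150/0.03204 = 0.1607 M.
Kb = Kw/Ka = 1.0e-14 / 6.8 x 10^-4 = 1.47e-11.
[OH^-] = sqrt(Kb x [F-]) = sqrt(1.47e-11 x 0.1607) = 1.54e-6 M.
pOH = 5.81, so pH = 14.00 - 5.81 = 8.19.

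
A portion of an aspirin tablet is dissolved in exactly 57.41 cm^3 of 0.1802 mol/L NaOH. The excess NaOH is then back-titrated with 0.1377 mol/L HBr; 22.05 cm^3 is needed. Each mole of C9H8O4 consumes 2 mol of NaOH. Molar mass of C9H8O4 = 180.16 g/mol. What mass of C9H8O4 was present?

Total n(NaOH) added = 0.1802 x 0.05741 = 0.01035 mol.
n(HBr) used = 0.1377 x 0.02205 = 0.003036 mol, which equals the excess n(NaOH).
So n(NaOH) consumed by the sample = 0.01035 - 0.003036 = 0.007309 mol.
n(C9H8O4) = 0.007309 / 2 = 0.003654 mol.
mass = 0.003654 mol x 180.16 g/mol = 0.658 g.

0.658 g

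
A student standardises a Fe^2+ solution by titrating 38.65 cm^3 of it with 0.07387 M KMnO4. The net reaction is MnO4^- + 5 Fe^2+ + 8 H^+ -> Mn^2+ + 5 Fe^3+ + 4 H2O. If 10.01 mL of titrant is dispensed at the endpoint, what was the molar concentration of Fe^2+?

n(KMnO4) = 0.07387 x 0.01001 = 0.0007394 mol.
From the balanced equation, 1 mol KMnO4 reacts with 5 mol Fe^2+, so n(Fe^2+) = 0.0007394 x 5/1 = 0.003697 mol.
[Fe^2+] = 0.003697 / 0.03865 L = 0.0957 M.

0.0957 M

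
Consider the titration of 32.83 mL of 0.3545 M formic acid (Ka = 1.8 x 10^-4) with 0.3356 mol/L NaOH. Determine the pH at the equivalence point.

8.49

n(HCOOH) = 0.3545 x 0.03283 = 0.01164 mol; V(NaOH) at equivalence = 0.01164/0.3356 = 0.03468 L.
At equivalence all the acid is converted to HCOO-; total volume = 0.03283 + 0.03468 = 0.06751 L, so [HCOO-] = 0.01164/0.06751 = 0.1724 M.
Kb = Kw/Ka = 1.0e-14 / 1.8 x 10^-4 = 5.56e-11.
[OH^-] = sqrt(Kb x [HCOO-]) = sqrt(5.56e-11 x 0.1724) = 3.09e-6 M.
pOH = 5.51, so pH = 14.00 - 5.51 = 8.49.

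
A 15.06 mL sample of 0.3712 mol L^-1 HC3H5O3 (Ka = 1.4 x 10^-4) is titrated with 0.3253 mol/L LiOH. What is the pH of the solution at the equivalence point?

8.55

n(HC3H5O3) = 0.3712 x 0.01506 = 0.005590 mol; V(LiOH) at equivalence = 0.005590/0.3253 = 0.01718 L.
At equivalence all the acid is converted to C3H5O3-; total volume = 0.01506 + 0.01718 = 0.03224 L, so [C3H5O3-] = 0.005590/0.03224 = 0.1734 M.
Kb = Kw/Ka = 1.0e-14 / 1.4 x 10^-4 = 7.14e-11.
[OH^-] = sqrt(Kb x [C3H5O3-]) = sqrt(7.14e-11 x 0.1734) = 3.52e-6 M.
pOH = 5.45, so pH = 14.00 - 5.45 = 8.55.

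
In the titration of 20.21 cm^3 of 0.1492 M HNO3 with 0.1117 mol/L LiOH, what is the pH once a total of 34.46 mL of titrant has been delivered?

12.18

n(acid) = 0.1492 x 0.02021 = 0.003015 mol; n(LiOH) added = 0.1117 x 0.03446 = 0.003849 mol.
Base is in excess by 0.003849 - 0.003015 = 0.0008339 mol in a total volume of 0.05467 L.
[OH^-] = 0.0008339/0.05467 = 0.01525 M, so pOH = 1.82 and pH = 14.00 - 1.82 = 12.18.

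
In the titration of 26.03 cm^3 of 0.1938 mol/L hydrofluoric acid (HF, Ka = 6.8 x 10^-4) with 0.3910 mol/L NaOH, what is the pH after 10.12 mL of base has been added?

3.73

Initial n(HF) = 0.1938 x 0.02603 = 0.005045 mol.
n(NaOH) added = 0.3910 x 0.01012 = 0.003957 mol, converting that many moles of HF to F-.
Remaining n(HF) = 0.001088 mol; n(F-) = 0.003957 mol.
By Henderson-Hasselbalch, pH = pKa + log([A^-]/[HA]) = 3.17 + log(0.003957/0.001088) = 3.17 + (+0.56) = 3.73.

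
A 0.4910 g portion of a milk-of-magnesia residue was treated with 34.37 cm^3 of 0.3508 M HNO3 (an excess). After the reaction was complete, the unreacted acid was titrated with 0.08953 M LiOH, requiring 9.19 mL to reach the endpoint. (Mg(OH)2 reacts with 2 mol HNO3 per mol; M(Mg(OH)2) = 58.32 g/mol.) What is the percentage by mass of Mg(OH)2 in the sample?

66.7%

Total n(HNO3) added = 0.3508 x 0.03437 = 0.01206 mol.
n(LiOH) used = 0.08953 x 0.009190 = 0.0008228 mol, which equals the excess n(HNO3).
So n(HNO3) consumed by the sample = 0.01206 - 0.0008228 = 0.01123 mol.
n(Mg(OH)2) = 0.01123 / 2 = 0.005617 mol.
mass Mg(OH)2 = 0.005617 x 58.32 = 0.3276 g, so %Mg(OH)2 = 0.3276/0.4910 x 100 = 66.7%.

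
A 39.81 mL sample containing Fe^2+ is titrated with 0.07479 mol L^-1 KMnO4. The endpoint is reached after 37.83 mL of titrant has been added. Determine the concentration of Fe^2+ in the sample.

n(KMnO4) = 0.07479 x 0.03783 = 0.002829 mol.
From the balanced equation, 1 mol KMnO4 reacts with 5 mol Fe^2+, so n(Fe^2+) = 0.002829 x 5/1 = 0.01415 mol.
[Fe^2+] = 0.01415 / 0.03981 L = 0.355 M.

0.355 M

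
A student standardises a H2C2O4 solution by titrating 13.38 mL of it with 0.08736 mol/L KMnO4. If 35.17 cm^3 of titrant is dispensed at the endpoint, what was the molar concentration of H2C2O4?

0.574 M

n(KMnO4) = 0.08736 x 0.03517 = 0.003072 mol.
From the balanced equation, 2 mol KMnO4 reacts with 5 mol H2C2O4, so n(H2C2O4) = 0.003072 x 5/2 = 0.007681 mol.
[H2C2O4] = 0.007681 / 0.01338 L = 0.574 M.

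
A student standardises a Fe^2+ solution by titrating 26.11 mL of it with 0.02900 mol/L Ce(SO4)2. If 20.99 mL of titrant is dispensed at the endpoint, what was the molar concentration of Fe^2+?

0.0233 M

n(Ce(SO4)2) = 0.02900 x 0.02099 = 0.0006087 mol.
From the balanced equation, 1 mol Ce(SO4)2 reacts with 1 mol Fe^2+, so n(Fe^2+) = 0.0006087 x 1/1 = 0.0006087 mol.
[Fe^2+] = 0.0006087 / 0.02611 L = 0.0233 M.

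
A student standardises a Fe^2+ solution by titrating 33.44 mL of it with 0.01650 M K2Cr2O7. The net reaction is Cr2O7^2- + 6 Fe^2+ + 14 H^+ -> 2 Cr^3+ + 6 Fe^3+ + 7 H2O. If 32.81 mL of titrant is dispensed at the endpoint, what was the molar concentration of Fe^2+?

n(K2Cr2O7) = 0.01650 x 0.03281 = 0.0005414 mol.
From the balanced equation, 1 mol K2Cr2O7 reacts with 6 mol Fe^2+, so n(Fe^2+) = 0.0005414 x 6/1 = 0.003248 mol.
[Fe^2+] = 0.003248 / 0.03344 L = 0.0971 M.

0.0971 M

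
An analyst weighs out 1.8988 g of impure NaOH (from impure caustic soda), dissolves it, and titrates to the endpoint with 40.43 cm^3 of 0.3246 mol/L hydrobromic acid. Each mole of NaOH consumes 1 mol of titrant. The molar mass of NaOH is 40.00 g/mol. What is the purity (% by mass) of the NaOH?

27.6%

n(HBr) = 0.3246 x 0.04043 = 0.01312 mol.
n(NaOH) = 0.01312 / 1 = 0.01312 mol.
mass of NaOH = 0.01312 x 40.00 = 0.5249 g.
% purity = 0.5249 / 1.8988 x 100 = 27.6%.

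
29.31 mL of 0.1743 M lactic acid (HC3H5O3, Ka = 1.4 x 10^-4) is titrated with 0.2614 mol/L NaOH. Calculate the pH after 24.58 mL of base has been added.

n(acid) = 0.1743 x 0.02931 = 0.005109 mol; n(NaOH) added = 0.2614 x 0.02458 = 0.006425 mol.
Base is in excess by 0.006425 - 0.005109 = 0.001316 mol in a total volume of 0.05389 L.
[OH^-] = 0.001316/0.05389 = 0.02443 M, so pOH = 1.61 and pH = 14.00 - 1.61 = 12.39.

12.39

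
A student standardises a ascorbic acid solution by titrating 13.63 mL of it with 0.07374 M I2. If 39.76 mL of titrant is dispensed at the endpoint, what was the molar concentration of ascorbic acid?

0.215 M

n(I2) = 0.07374 x 0.03976 = 0.002932 mol.
From the balanced equation, 1 mol I2 reacts with 1 mol ascorbic acid, so n(ascorbic acid) = 0.002932 x 1/1 = 0.002932 mol.
[ascorbic acid] = 0.002932 / 0.01363 L = 0.215 M.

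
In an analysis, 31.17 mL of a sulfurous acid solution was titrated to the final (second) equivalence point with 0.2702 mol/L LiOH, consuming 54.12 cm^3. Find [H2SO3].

n(LiOH) = 0.2702 x 0.05412 = 0.01462 mol.
At the final (second) equivalence point, 2 mol OH^- react per mol H2SO3, so n(H2SO3) = 0.01462 / 2 = 0.007312 mol.
[H2SO3] = 0.007312 / 0.03117 L = 0.235 M.

0.235 M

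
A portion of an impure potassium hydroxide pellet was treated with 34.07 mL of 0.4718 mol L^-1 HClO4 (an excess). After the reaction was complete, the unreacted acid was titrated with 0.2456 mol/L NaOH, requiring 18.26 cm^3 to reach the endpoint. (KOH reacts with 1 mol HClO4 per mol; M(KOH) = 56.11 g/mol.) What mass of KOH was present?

0.650 g

Total n(HClO4) added = 0.4718 x 0.03407 = 0.01607 mol.
n(NaOH) used = 0.2456 x 0.01826 = 0.004485 mol, which equals the excess n(HClO4).
So n(HClO4) consumed by the sample = 0.01607 - 0.004485 = 0.01159 mol.
n(KOH) = 0.01159 / 1 = 0.01159 mol.
mass = 0.01159 mol x 56.11 g/mol = 0.650 g.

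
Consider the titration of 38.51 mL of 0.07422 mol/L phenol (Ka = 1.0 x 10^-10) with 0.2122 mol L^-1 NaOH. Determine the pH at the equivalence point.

n(C6H5OH) = 0.07422 x 0.03851 = 0.002858 mol; V(NaOH) at equivalence = 0.002858/0.2122 = 0.01347 L.
At equivalence all the acid is converted to C6H5O-; total volume = 0.03851 + 0.01347 = 0.05198 L, so [C6H5O-] = 0.002858/0.05198 = 0.05499 M.
Kb = Kw/Ka = 1.0e-14 / 1.0 x 10^-10 = 0.000100.
[OH^-] = sqrt(Kb x [C6H5O-]) = sqrt(0.000100 x 0.05499) = 0.00234 M.
pOH = 2.63, so pH = 14.00 - 2.63 = 11.37.

11.37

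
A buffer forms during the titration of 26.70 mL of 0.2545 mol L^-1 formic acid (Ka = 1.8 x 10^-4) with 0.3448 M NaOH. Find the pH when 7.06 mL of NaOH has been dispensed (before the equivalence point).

3.49

Initial n(HCOOH) = 0.2545 x 0.02670 = 0.006795 mol.
n(NaOH) added = 0.3448 x 0.007060 = 0.002434 mol, converting that many moles of HCOOH to HCOO-.
Remaining n(HCOOH) = 0.004361 mol; n(HCOO-) = 0.002434 mol.
By Henderson-Hasselbalch, pH = pKa + log([A^-]/[HA]) = 3.74 + log(0.002434/0.004361) = 3.74 + (-0.25) = 3.49.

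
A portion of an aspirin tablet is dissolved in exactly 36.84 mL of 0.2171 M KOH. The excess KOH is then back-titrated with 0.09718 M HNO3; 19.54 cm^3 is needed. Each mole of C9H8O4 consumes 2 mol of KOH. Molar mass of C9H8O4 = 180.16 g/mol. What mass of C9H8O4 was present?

0.549 g

Total n(KOH) added = 0.2171 x 0.03684 = 0.007998 mol.
n(HNO3) used = 0.09718 x 0.01954 = 0.001899 mol, which equals the excess n(KOH).
So n(KOH) consumed by the sample = 0.007998 - 0.001899 = 0.006099 mol.
n(C9H8O4) = 0.006099 / 2 = 0.003050 mol.
mass = 0.003050 mol x 180.16 g/mol = 0.549 g.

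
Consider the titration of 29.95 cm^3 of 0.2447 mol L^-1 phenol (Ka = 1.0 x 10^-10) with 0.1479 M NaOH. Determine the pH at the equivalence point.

n(C6H5OH) = 0.2447 x 0.02995 = 0.007329 mol; V(NaOH) at equivalence = 0.007329/0.1479 = 0.04955 L.
At equivalence all the acid is converted to C6H5O-; total volume = 0.02995 + 0.04955 = 0.07950 L, so [C6H5O-] = 0.007329/0.07950 = 0.09218 M.
Kb = Kw/Ka = 1.0e-14 / 1.0 x 10^-10 = 0.000100.
[OH^-] = sqrt(Kb x [C6H5O-]) = sqrt(0.000100 x 0.09218) = 0.00304 M.
pOH = 2.52, so pH = 14.00 - 2.52 = 11.48.

11.48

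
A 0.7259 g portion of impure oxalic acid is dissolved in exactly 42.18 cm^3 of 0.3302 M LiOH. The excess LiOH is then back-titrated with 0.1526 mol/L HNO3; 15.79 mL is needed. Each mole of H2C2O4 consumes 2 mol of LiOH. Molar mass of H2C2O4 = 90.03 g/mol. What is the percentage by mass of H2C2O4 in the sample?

71.4%

Total n(LiOH) added = 0.3302 x 0.04218 = 0.01393 mol.
n(HNO3) used = 0.1526 x 0.01579 = 0.002410 mol, which equals the excess n(LiOH).
So n(LiOH) consumed by the sample = 0.01393 - 0.002410 = 0.01152 mol.
n(H2C2O4) = 0.01152 / 2 = 0.005759 mol.
mass H2C2O4 = 0.005759 x 90.03 = 0.5185 g, so %H2C2O4 = 0.5185/0.7259 x 100 = 71.4%.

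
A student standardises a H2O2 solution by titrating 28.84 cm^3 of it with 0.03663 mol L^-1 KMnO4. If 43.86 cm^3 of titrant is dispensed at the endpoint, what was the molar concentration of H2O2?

0.139 M

n(KMnO4) = 0.03663 x 0.04386 = 0.001607 mol.
From the balanced equation, 2 mol KMnO4 reacts with 5 mol H2O2, so n(H2O2) = 0.001607 x 5/2 = 0.004016 mol.
[H2O2] = 0.004016 / 0.02884 L = 0.139 M.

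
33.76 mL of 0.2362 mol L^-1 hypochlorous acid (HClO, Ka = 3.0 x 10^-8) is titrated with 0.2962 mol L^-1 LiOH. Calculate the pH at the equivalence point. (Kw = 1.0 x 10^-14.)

n(HClO) = 0.2362 x 0.03376 = 0.007974 mol; V(LiOH) at equivalence = 0.007974/0.2962 = 0.02692 L.
At equivalence all the acid is converted to ClO-; total volume = 0.03376 + 0.02692 = 0.06068 L, so [ClO-] = 0.007974/0.06068 = 0.1314 M.
Kb = Kw/Ka = 1.0e-14 / 3.0 x 10^-8 = 3.33e-7.
[OH^-] = sqrt(Kb x [ClO-]) = sqrt(3.33e-7 x 0.1314) = 0.000209 M.
pOH = 3.68, so pH = 14.00 - 3.68 = 10.32.

10.32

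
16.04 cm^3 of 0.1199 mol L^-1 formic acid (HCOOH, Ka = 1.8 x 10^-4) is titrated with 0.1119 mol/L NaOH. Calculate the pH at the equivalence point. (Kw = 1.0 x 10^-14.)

n(HCOOH) = 0.1199 x 0.01604 = 0.001923 mol; V(NaOH) at equivalence = 0.001923/0.1119 = 0.01719 L.
At equivalence all the acid is converted to HCOO-; total volume = 0.01604 + 0.01719 = 0.03323 L, so [HCOO-] = 0.001923/0.03323 = 0.05788 M.
Kb = Kw/Ka = 1.0e-14 / 1.8 x 10^-4 = 5.56e-11.
[OH^-] = sqrt(Kb x [HCOO-]) = sqrt(5.56e-11 x 0.05788) = 1.79e-6 M.
pOH = 5.75, so pH = 14.00 - 5.75 = 8.25.

8.25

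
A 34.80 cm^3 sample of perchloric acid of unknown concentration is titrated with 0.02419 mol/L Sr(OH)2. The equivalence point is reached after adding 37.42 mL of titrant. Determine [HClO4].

n(Sr(OH)2) delivered = 0.02419 x 0.03742 = 0.0009052 mol.
The reaction is 2 HClO4 + 1 Sr(OH)2, so n(HClO4) = 0.0009052 x 2/1 = 0.001810 mol.
[HClO4] = 0.001810 mol / 0.03480 L = 0.0520 M.

0.0520 M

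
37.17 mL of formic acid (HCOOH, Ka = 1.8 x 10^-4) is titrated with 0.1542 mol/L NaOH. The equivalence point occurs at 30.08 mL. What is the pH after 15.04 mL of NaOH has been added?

3.74

15.04 mL is exactly half the equivalence volume (30.08/2), i.e. the half-equivalence point.
There, n(HA) = n(A^-), so pH = pKa = -log(1.8 x 10^-4) = 3.74.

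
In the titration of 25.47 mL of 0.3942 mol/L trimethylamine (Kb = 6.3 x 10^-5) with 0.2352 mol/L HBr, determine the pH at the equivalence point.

n((CH3)3N) = 0.3942 x 0.02547 = 0.01004 mol; V(HBr) at equivalence = 0.01004/0.2352 = 0.04269 L.
At equivalence the base is fully converted to (CH3)3NH+; total volume = 0.06816 L, so [(CH3)3NH+] = 0.01004/0.06816 = 0.1473 M.
Ka((CH3)3NH+) = Kw/Kb = 1.0e-14 / 6.3 x 10^-5 = 1.59e-10.
[H^+] = sqrt(Ka x [(CH3)3NH+]) = sqrt(1.59e-10 x 0.1473) = 4.84e-6 M.
pH = -log(4.84e-6) = 5.32.

5.32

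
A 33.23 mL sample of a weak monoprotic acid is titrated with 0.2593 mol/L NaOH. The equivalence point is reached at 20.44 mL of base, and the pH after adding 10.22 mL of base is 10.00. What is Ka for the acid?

10.22 mL is half of the equivalence volume, so this is the half-equivalence point where [HA] = [A^-].
At half-equivalence pH = pKa, so pKa = 10.00.
Ka = 10^(-10.00) = 1.0 x 10^-10.

1.0 x 10^-10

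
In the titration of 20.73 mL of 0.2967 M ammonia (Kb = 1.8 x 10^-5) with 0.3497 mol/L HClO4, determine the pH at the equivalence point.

n(NH3) = 0.2967 x 0.02073 = 0.006151 mol; V(HClO4) at equivalence = 0.006151/0.3497 = 0.01759 L.
At equivalence the base is fully converted to NH4+; total volume = 0.03832 L, so [NH4+] = 0.006151/0.03832 = 0.1605 M.
Ka(NH4+) = Kw/Kb = 1.0e-14 / 1.8 x 10^-5 = 5.56e-10.
[H^+] = sqrt(Ka x [NH4+]) = sqrt(5.56e-10 x 0.1605) = 9.44e-6 M.
pH = -log(9.44e-6) = 5.02.

5.02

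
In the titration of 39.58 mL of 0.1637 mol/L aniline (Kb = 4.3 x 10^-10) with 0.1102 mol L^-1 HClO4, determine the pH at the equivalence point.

n(C6H5NH2) = 0.1637 x 0.03958 = 0.006479 mol; V(HClO4) at equivalence = 0.006479/0.1102 = 0.05880 L.
At equivalence the base is fully converted to C6H5NH3+; total volume = 0.09838 L, so [C6H5NH3+] = 0.006479/0.09838 = 0.06586 M.
Ka(C6H5NH3+) = Kw/Kb = 1.0e-14 / 4.3 x 10^-10 = 2.33e-5.
[H^+] = sqrt(Ka x [C6H5NH3+]) = sqrt(2.33e-5 x 0.06586) = 0.00124 M.
pH = -log(0.00124) = 2.91.

2.91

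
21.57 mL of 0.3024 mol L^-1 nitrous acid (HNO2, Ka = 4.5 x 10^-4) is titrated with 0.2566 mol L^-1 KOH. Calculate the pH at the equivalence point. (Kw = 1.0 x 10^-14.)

n(HNO2) = 0.3024 x 0.02157 = 0.006523 mol; V(KOH) at equivalence = 0.006523/0.2566 = 0.02542 L.
At equivalence all the acid is converted to NO2-; total volume = 0.02157 + 0.02542 = 0.04699 L, so [NO2-] = 0.006523/0.04699 = 0.1388 M.
Kb = Kw/Ka = 1.0e-14 / 4.5 x 10^-4 = 2.22e-11.
[OH^-] = sqrt(Kb x [NO2-]) = sqrt(2.22e-11 x 0.1388) = 1.76e-6 M.
pOH = 5.76, so pH = 14.00 - 5.76 = 8.24.

8.24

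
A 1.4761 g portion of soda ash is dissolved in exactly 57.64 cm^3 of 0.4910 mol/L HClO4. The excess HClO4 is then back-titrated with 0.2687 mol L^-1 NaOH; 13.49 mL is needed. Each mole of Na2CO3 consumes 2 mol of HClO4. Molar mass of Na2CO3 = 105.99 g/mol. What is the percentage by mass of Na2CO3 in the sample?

Total n(HClO4) added = 0.4910 x 0.05764 = 0.02830 mol.
n(NaOH) used = 0.2687 x 0.01349 = 0.003625 mol, which equals the excess n(HClO4).
So n(HClO4) consumed by the sample = 0.02830 - 0.003625 = 0.02468 mol.
n(Na2CO3) = 0.02468 / 2 = 0.01234 mol.
mass Na2CO3 = 0.01234 x 105.99 = 1.308 g, so %Na2CO3 = 1.308/1.4761 x 100 = 88.6%.

88.6%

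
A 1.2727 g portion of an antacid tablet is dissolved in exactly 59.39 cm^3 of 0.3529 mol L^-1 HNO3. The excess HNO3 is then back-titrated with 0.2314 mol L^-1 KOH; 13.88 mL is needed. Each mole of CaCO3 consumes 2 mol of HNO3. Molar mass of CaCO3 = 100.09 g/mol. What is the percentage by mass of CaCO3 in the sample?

Total n(HNO3) added = 0.3529 x 0.05939 = 0.02096 mol.
n(KOH) used = 0.2314 x 0.01388 = 0.003212 mol, which equals the excess n(HNO3).
So n(HNO3) consumed by the sample = 0.02096 - 0.003212 = 0.01775 mol.
n(CaCO3) = 0.01775 / 2 = 0.008873 mol.
mass CaCO3 = 0.008873 x 100.09 = 0.8881 g, so %CaCO3 = 0.8881/1.2727 x 100 = 69.8%.

69.8%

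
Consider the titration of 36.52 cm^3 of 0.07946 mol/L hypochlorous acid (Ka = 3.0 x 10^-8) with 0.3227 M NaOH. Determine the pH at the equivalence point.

10.16

n(HClO) = 0.07946 x 0.03652 = 0.002902 mol; V(NaOH) at equivalence = 0.002902/0.3227 = 0.008992 L.
At equivalence all the acid is converted to ClO-; total volume = 0.03652 + 0.008992 = 0.04551 L, so [ClO-] = 0.002902/0.04551 = 0.06376 M.
Kb = Kw/Ka = 1.0e-14 / 3.0 x 10^-8 = 3.33e-7.
[OH^-] = sqrt(Kb x [ClO-]) = sqrt(3.33e-7 x 0.06376) = 0.000146 M.
pOH = 3.84, so pH = 14.00 - 3.84 = 10.16.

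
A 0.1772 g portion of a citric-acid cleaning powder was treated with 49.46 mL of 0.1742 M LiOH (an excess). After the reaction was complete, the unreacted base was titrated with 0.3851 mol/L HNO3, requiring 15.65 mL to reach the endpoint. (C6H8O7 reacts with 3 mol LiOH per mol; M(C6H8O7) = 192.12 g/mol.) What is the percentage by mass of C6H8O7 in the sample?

Total n(LiOH) added = 0.1742 x 0.04946 = 0.008616 mol.
n(HNO3) used = 0.3851 x 0.01565 = 0.006027 mol, which equals the excess n(LiOH).
So n(LiOH) consumed by the sample = 0.008616 - 0.006027 = 0.002589 mol.
n(C6H8O7) = 0.002589 / 3 = 0.0008630 mol.
mass C6H8O7 = 0.0008630 x 192.12 = 0.1658 g, so %C6H8O7 = 0.1658/0.1772 x 100 = 93.6%.

93.6%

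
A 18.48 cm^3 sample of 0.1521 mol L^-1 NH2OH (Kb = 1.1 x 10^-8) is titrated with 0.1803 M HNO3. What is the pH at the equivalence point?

n(NH2OH) = 0.1521 x 0.01848 = 0.002811 mol; V(HNO3) at equivalence = 0.002811/0.1803 = 0.01559 L.
At equivalence the base is fully converted to NH3OH+; total volume = 0.03407 L, so [NH3OH+] = 0.002811/0.03407 = 0.08250 M.
Ka(NH3OH+) = Kw/Kb = 1.0e-14 / 1.1 x 10^-8 = 9.09e-7.
[H^+] = sqrt(Ka x [NH3OH+]) = sqrt(9.09e-7 x 0.08250) = 0.000274 M.
pH = -log(0.000274) = 3.56.

3.56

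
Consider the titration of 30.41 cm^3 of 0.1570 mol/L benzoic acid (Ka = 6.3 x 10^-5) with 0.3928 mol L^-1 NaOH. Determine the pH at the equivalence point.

n(C6H5COOH) = 0.1570 x 0.03041 = 0.004774 mol; V(NaOH) at equivalence = 0.004774/0.3928 = 0.01215 L.
At equivalence all the acid is converted to C6H5COO-; total volume = 0.03041 + 0.01215 = 0.04256 L, so [C6H5COO-] = 0.004774/0.04256 = 0.1122 M.
Kb = Kw/Ka = 1.0e-14 / 6.3 x 10^-5 = 1.59e-10.
[OH^-] = sqrt(Kb x [C6H5COO-]) = sqrt(1.59e-10 x 0.1122) = 4.22e-6 M.
pOH = 5.37, so pH = 14.00 - 5.37 = 8.63.

8.63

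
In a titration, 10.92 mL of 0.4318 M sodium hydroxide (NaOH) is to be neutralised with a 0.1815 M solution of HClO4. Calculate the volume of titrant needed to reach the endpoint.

n(NaOH) = 0.4318 mol/L x 0.01092 L = 0.004715 mol.
At equivalence n(HClO4) = n(NaOH) = 0.004715 mol.
V(HClO4) = 0.004715 / 0.1815 = 0.02598 L = 26.0 mL.

26.0 mL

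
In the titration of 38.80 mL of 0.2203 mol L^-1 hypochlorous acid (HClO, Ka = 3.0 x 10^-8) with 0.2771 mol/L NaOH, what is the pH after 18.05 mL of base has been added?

7.67

Initial n(HClO) = 0.2203 x 0.03880 = 0.008548 mol.
n(NaOH) added = 0.2771 x 0.01805 = 0.005002 mol, converting that many moles of HClO to ClO-.
Remaining n(HClO) = 0.003546 mol; n(ClO-) = 0.005002 mol.
By Henderson-Hasselbalch, pH = pKa + log([A^-]/[HA]) = 7.52 + log(0.005002/0.003546) = 7.52 + (+0.15) = 7.67.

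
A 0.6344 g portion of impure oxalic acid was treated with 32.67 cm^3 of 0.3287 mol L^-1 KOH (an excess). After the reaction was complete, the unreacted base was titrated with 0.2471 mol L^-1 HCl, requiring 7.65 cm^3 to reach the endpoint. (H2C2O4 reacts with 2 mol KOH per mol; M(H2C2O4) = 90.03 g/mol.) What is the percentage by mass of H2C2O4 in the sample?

Total n(KOH) added = 0.3287 x 0.03267 = 0.01074 mol.
n(HCl) used = 0.2471 x 0.007650 = 0.001890 mol, which equals the excess n(KOH).
So n(KOH) consumed by the sample = 0.01074 - 0.001890 = 0.008848 mol.
n(H2C2O4) = 0.008848 / 2 = 0.004424 mol.
mass H2C2O4 = 0.004424 x 90.03 = 0.3983 g, so %H2C2O4 = 0.3983/0.6344 x 100 = 62.8%.

62.8%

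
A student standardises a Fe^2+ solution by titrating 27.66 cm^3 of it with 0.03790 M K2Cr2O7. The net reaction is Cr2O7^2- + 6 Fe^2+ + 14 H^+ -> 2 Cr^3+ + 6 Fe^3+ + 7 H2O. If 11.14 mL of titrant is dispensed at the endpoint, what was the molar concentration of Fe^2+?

n(K2Cr2O7) = 0.03790 x 0.01114 = 0.0004222 mol.
From the balanced equation, 1 mol K2Cr2O7 reacts with 6 mol Fe^2+, so n(Fe^2+) = 0.0004222 x 6/1 = 0.002533 mol.
[Fe^2+] = 0.002533 / 0.02766 L = 0.0916 M.

0.0916 M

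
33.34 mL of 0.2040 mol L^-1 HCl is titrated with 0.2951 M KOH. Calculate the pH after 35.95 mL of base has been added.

n(acid) = 0.2040 x 0.03334 = 0.006801 mol; n(KOH) added = 0.2951 x 0.03595 = 0.01061 mol.
Base is in excess by 0.01061 - 0.006801 = 0.003807 mol in a total volume of 0.06929 L.
[OH^-] = 0.003807/0.06929 = 0.05495 M, so pOH = 1.26 and pH = 14.00 - 1.26 = 12.74.

12.74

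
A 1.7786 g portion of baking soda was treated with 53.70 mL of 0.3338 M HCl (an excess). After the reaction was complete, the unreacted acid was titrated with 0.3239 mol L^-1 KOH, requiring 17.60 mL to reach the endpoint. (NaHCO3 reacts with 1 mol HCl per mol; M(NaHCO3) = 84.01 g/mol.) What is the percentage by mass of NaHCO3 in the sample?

57.7%

Total n(HCl) added = 0.3338 x 0.05370 = 0.01793 mol.
n(KOH) used = 0.3239 x 0.01760 = 0.005701 mol, which equals the excess n(HCl).
So n(HCl) consumed by the sample = 0.01793 - 0.005701 = 0.01222 mol.
n(NaHCO3) = 0.01222 / 1 = 0.01222 mol.
mass NaHCO3 = 0.01222 x 84.01 = 1.027 g, so %NaHCO3 = 1.027/1.7786 x 100 = 57.7%.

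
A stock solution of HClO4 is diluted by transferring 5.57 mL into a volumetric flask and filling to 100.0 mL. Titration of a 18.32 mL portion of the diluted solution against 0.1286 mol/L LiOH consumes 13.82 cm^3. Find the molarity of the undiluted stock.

1.74 M

n(LiOH) = 0.1286 x 0.01382 = 0.001777 mol.
n(HClO4) in the aliquot = 0.001777 mol.
[diluted HClO4] = 0.001777 / 0.01832 = 0.09701 M.
Dilution factor = 100.0/5.570 = 17.95, so [stock] = 0.09701 x 17.95 = 1.74 M.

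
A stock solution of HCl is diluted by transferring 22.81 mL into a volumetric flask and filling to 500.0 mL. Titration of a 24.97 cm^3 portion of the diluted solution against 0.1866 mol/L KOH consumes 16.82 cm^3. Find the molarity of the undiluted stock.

n(KOH) = 0.1866 x 0.01682 = 0.003139 mol.
n(HCl) in the aliquot = 0.003139 mol.
[diluted HCl] = 0.003139 / 0.02497 = 0.1257 M.
Dilution factor = 500.0/22.81 = 21.92, so [stock] = 0.1257 x 21.92 = 2.76 M.

2.76 M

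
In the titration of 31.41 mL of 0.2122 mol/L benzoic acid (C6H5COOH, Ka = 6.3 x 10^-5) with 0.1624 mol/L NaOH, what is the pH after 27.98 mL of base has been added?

Initial n(C6H5COOH) = 0.2122 x 0.03141 = 0.006665 mol.
n(NaOH) added = 0.1624 x 0.02798 = 0.004544 mol, converting that many moles of C6H5COOH to C6H5COO-.
Remaining n(C6H5COOH) = 0.002121 mol; n(C6H5COO-) = 0.004544 mol.
By Henderson-Hasselbalch, pH = pKa + log([A^-]/[HA]) = 4.20 + log(0.004544/0.002121) = 4.20 + (+0.33) = 4.53.

4.53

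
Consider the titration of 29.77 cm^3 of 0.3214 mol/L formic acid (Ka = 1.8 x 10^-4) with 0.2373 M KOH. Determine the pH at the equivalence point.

8.44

n(HCOOH) = 0.3214 x 0.02977 = 0.009568 mol; V(KOH) at equivalence = 0.009568/0.2373 = 0.04032 L.
At equivalence all the acid is converted to HCOO-; total volume = 0.02977 + 0.04032 = 0.07009 L, so [HCOO-] = 0.009568/0.07009 = 0.1365 M.
Kb = Kw/Ka = 1.0e-14 / 1.8 x 10^-4 = 5.56e-11.
[OH^-] = sqrt(Kb x [HCOO-]) = sqrt(5.56e-11 x 0.1365) = 2.75e-6 M.
pOH = 5.56, so pH = 14.00 - 5.56 = 8.44.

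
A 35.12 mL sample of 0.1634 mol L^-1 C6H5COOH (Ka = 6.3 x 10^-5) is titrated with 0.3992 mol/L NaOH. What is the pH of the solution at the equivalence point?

n(C6H5COOH) = 0.1634 x 0.03512 = 0.005739 mol; V(NaOH) at equivalence = 0.005739/0.3992 = 0.01438 L.
At equivalence all the acid is converted to C6H5COO-; total volume = 0.03512 + 0.01438 = 0.04950 L, so [C6H5COO-] = 0.005739/0.04950 = 0.1159 M.
Kb = Kw/Ka = 1.0e-14 / 6.3 x 10^-5 = 1.59e-10.
[OH^-] = sqrt(Kb x [C6H5COO-]) = sqrt(1.59e-10 x 0.1159) = 4.29e-6 M.
pOH = 5.37, so pH = 14.00 - 5.37 = 8.63.

8.63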